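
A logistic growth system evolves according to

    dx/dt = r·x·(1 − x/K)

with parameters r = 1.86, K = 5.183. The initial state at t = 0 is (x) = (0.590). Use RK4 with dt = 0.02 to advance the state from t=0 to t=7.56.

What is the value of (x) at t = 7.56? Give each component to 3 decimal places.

t=0.000: state=(0.590)
step 1 (dt=0.02): k1=(0.972), k2=(0.986), k3=(0.987), k4=(1.001); state += dt/6·(k1+2k2+2k3+k4)
t=0.020: state=(0.610)
t=0.040: state=(0.630)
t=0.060: state=(0.651)
continuing one RK4 step at a time; state shown every 25 steps (Δt=0.5):
t=0.500: state=(1.273)
t=1.000: state=(2.343)
t=1.500: state=(3.506)
t=2.000: state=(4.360)
t=2.500: state=(4.824)
t=3.000: state=(5.035)
t=3.500: state=(5.124)
t=4.000: state=(5.159)
t=4.500: state=(5.174)
t=5.000: state=(5.179)
t=5.500: state=(5.182)
t=6.000: state=(5.182)
t=6.500: state=(5.183)
t=7.000: state=(5.183)
t=7.500: state=(5.183)
t=7.560: state=(5.183)

(x) = (5.183)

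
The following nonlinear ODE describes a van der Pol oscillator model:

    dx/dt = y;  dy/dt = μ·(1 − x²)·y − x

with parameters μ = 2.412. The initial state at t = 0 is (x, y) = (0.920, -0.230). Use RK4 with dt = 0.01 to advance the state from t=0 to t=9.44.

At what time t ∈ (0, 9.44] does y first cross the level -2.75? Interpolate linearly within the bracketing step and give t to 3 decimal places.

t = 1.002

t=0.000: state=(0.920, -0.230)
step 1 (dt=0.01): k1=(-0.230, -1.005), k2=(-0.235, -1.007), k3=(-0.235, -1.007), k4=(-0.240, -1.009); state += dt/6·(k1+2k2+2k3+k4)
t=0.010: state=(0.918, -0.240)
t=0.020: state=(0.915, -0.250)
t=0.030: state=(0.913, -0.260)
continuing one RK4 step at a time; state shown every 50 steps (Δt=0.5):
t=0.500: state=(0.662, -0.868)
t=1.000: state=(-0.141, -2.738)
next step: t=1.010: state=(-0.169, -2.802) — y has crossed -2.75
linear interpolation between t=1.000 (-2.73811) and t=1.010 (-2.80176) → t≈1.002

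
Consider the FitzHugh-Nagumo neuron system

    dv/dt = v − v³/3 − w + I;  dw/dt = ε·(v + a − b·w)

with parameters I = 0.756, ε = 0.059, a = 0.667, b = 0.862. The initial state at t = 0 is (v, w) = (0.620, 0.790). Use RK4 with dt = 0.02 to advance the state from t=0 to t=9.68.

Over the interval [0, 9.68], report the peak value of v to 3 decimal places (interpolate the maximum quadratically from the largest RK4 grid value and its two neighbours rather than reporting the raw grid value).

max v = 1.598

t=0.000: state=(0.620, 0.790)
step 1 (dt=0.02): k1=(0.507, 0.036), k2=(0.509, 0.036), k3=(0.509, 0.036), k4=(0.512, 0.036); state += dt/6·(k1+2k2+2k3+k4)
t=0.020: state=(0.630, 0.791)
t=0.040: state=(0.640, 0.791)
t=0.060: state=(0.651, 0.792)
continuing one RK4 step at a time; state shown every 25 steps (Δt=0.5):
t=0.500: state=(0.902, 0.812)
t=1.000: state=(1.195, 0.841)
t=1.500: state=(1.419, 0.878)
t=2.000: state=(1.542, 0.919)
t=2.500: state=(1.590, 0.961)
t=3.000: state=(1.597, 1.003)
t=3.500: state=(1.587, 1.043)
t=4.000: state=(1.568, 1.082)
t=4.500: state=(1.545, 1.120)
t=5.000: state=(1.520, 1.156)
t=5.500: state=(1.494, 1.190)
t=6.000: state=(1.468, 1.223)
t=6.500: state=(1.441, 1.254)
t=7.000: state=(1.414, 1.284)
t=7.500: state=(1.386, 1.312)
t=8.000: state=(1.357, 1.338)
t=8.500: state=(1.328, 1.363)
t=9.000: state=(1.298, 1.386)
t=9.500: state=(1.267, 1.408)
t=9.680: state=(1.255, 1.416)
largest grid value and its neighbours: v(2.880)=1.59775, v(2.900)=1.59777, v(2.920)=1.59775
parabola through these three points peaks at t≈2.898 with v≈1.59777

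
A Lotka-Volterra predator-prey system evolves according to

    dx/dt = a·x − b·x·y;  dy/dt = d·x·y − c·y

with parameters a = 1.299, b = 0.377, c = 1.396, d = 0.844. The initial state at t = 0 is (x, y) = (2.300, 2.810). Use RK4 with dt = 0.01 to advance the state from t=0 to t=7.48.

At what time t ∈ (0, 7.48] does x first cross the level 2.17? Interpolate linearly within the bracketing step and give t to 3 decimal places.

t = 0.826

t=0.000: state=(2.300, 2.810)
step 1 (dt=0.01): k1=(0.551, 1.532), k2=(0.545, 1.543), k3=(0.545, 1.543), k4=(0.539, 1.553); state += dt/6·(k1+2k2+2k3+k4)
t=0.010: state=(2.305, 2.825)
t=0.020: state=(2.311, 2.841)
t=0.030: state=(2.316, 2.857)
continuing one RK4 step at a time; state shown every 25 steps (Δt=0.25):
t=0.250: state=(2.393, 3.258)
t=0.500: state=(2.375, 3.809)
t=0.750: state=(2.234, 4.378)
t=0.820: state=(2.175, 4.523)
next step: t=0.830: state=(2.166, 4.542) — x has crossed 2.17
linear interpolation between t=0.820 (2.17519) and t=0.830 (2.16630) → t≈0.826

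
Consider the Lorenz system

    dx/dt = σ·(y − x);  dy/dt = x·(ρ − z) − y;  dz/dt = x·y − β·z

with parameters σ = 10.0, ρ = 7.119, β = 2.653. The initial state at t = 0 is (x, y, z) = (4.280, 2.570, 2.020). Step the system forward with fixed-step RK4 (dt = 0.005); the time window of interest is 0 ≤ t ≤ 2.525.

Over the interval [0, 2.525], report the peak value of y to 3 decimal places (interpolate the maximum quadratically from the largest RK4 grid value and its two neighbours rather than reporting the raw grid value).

t=0.000: state=(4.280, 2.570, 2.020)
step 1 (dt=0.005): k1=(-17.100, 19.254, 5.641), k2=(-16.191, 18.928, 5.697), k3=(-16.222, 18.940, 5.699), k4=(-15.342, 18.626, 5.754); state += dt/6·(k1+2k2+2k3+k4)
t=0.005: state=(4.199, 2.665, 2.048)
t=0.010: state=(4.126, 2.756, 2.078)
t=0.015: state=(4.062, 2.845, 2.107)
continuing one RK4 step at a time; state shown every 20 steps (Δt=0.1):
t=0.100: state=(3.788, 4.085, 2.702)
t=0.200: state=(4.403, 5.206, 3.755)
t=0.300: state=(5.199, 5.905, 5.267)
t=0.400: state=(5.672, 5.859, 6.909)
t=0.500: state=(5.529, 5.073, 8.028)
t=0.600: state=(4.860, 4.050, 8.236)
t=0.700: state=(4.045, 3.280, 7.729)
t=0.800: state=(3.400, 2.891, 6.917)
t=0.900: state=(3.033, 2.804, 6.095)
t=1.000: state=(2.924, 2.926, 5.416)
t=1.100: state=(3.019, 3.200, 4.949)
t=1.200: state=(3.270, 3.583, 4.732)
t=1.300: state=(3.628, 4.023, 4.785)
t=1.400: state=(4.035, 4.439, 5.104)
t=1.500: state=(4.405, 4.724, 5.628)
t=1.600: state=(4.643, 4.787, 6.223)
t=1.700: state=(4.680, 4.612, 6.710)
t=1.800: state=(4.523, 4.289, 6.950)
t=1.900: state=(4.248, 3.951, 6.913)
t=2.000: state=(3.961, 3.697, 6.673)
t=2.100: state=(3.740, 3.569, 6.338)
t=2.200: state=(3.623, 3.562, 6.008)
t=2.300: state=(3.613, 3.652, 5.750)
t=2.400: state=(3.693, 3.809, 5.605)
t=2.500: state=(3.835, 3.995, 5.590)
t=2.525: state=(3.875, 4.041, 5.606)
largest grid value and its neighbours: y(0.340)=5.98876, y(0.345)=5.98980, y(0.350)=5.98867
parabola through these three points peaks at t≈0.345 with y≈5.98980

max y = 5.990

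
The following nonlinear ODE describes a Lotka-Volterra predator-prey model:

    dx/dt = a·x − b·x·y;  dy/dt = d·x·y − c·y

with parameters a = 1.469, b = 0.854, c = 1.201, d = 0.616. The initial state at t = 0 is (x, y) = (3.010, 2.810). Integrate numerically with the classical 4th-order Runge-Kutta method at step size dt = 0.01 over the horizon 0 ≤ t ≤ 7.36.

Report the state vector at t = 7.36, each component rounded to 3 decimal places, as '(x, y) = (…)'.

t=0.000: state=(3.010, 2.810)
step 1 (dt=0.01): k1=(-2.802, 1.835), k2=(-2.812, 1.817), k3=(-2.812, 1.817), k4=(-2.822, 1.798); state += dt/6·(k1+2k2+2k3+k4)
t=0.010: state=(2.982, 2.828)
t=0.020: state=(2.954, 2.846)
t=0.030: state=(2.925, 2.863)
continuing one RK4 step at a time; state shown every 25 steps (Δt=0.25):
t=0.250: state=(2.293, 3.130)
t=0.500: state=(1.686, 3.142)
t=0.750: state=(1.271, 2.915)
t=1.000: state=(1.020, 2.571)
t=1.250: state=(0.885, 2.202)
t=1.500: state=(0.829, 1.860)
t=1.750: state=(0.831, 1.564)
t=2.000: state=(0.883, 1.321)
t=2.250: state=(0.982, 1.129)
t=2.500: state=(1.133, 0.983)
t=2.750: state=(1.341, 0.880)
t=3.000: state=(1.616, 0.818)
t=3.250: state=(1.966, 0.797)
t=3.500: state=(2.389, 0.825)
t=3.750: state=(2.868, 0.916)
t=4.000: state=(3.347, 1.095)
t=4.250: state=(3.712, 1.400)
t=4.500: state=(3.795, 1.857)
t=4.750: state=(3.474, 2.420)
t=5.000: state=(2.828, 2.919)
t=5.250: state=(2.121, 3.162)
t=5.500: state=(1.562, 3.102)
t=5.750: state=(1.193, 2.834)
t=6.000: state=(0.977, 2.477)
t=6.250: state=(0.864, 2.111)
t=6.500: state=(0.824, 1.779)
t=6.750: state=(0.840, 1.497)
t=7.000: state=(0.903, 1.267)
t=7.250: state=(1.015, 1.087)
t=7.360: state=(1.081, 1.023)

(x, y) = (1.081, 1.023)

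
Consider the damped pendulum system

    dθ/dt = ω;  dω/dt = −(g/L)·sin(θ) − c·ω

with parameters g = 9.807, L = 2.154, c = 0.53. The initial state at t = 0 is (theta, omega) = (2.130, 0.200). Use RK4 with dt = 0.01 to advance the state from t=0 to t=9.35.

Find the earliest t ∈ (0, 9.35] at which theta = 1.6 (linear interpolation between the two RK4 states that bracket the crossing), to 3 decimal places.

t=0.000: state=(2.130, 0.200)
step 1 (dt=0.01): k1=(0.200, -3.965), k2=(0.180, -3.952), k3=(0.180, -3.953), k4=(0.160, -3.940); state += dt/6·(k1+2k2+2k3+k4)
t=0.010: state=(2.132, 0.160)
t=0.020: state=(2.133, 0.121)
t=0.030: state=(2.134, 0.082)
continuing one RK4 step at a time; state shown every 50 steps (Δt=0.5):
t=0.500: state=(1.764, -1.641)
t=0.590: state=(1.602, -1.961)
next step: t=0.600: state=(1.582, -1.996) — theta has crossed 1.6
linear interpolation between t=0.590 (1.60172) and t=0.600 (1.58193) → t≈0.591

t = 0.591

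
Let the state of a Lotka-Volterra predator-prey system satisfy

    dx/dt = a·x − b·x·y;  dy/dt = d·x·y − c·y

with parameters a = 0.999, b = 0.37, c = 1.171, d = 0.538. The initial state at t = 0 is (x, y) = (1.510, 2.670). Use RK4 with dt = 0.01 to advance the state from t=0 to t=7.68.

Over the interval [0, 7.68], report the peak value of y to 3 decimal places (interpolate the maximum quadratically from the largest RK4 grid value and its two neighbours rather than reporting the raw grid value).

t=0.000: state=(1.510, 2.670)
step 1 (dt=0.01): k1=(0.017, -0.958), k2=(0.019, -0.956), k3=(0.019, -0.956), k4=(0.022, -0.954); state += dt/6·(k1+2k2+2k3+k4)
t=0.010: state=(1.510, 2.660)
t=0.020: state=(1.510, 2.651)
t=0.030: state=(1.511, 2.641)
continuing one RK4 step at a time; state shown every 25 steps (Δt=0.25):
t=0.250: state=(1.530, 2.444)
t=0.500: state=(1.582, 2.247)
t=0.750: state=(1.662, 2.085)
t=1.000: state=(1.771, 1.959)
t=1.250: state=(1.904, 1.871)
t=1.500: state=(2.061, 1.823)
t=1.750: state=(2.237, 1.816)
t=2.000: state=(2.424, 1.854)
t=2.250: state=(2.612, 1.941)
t=2.500: state=(2.785, 2.083)
t=2.750: state=(2.923, 2.283)
t=3.000: state=(3.003, 2.539)
t=3.250: state=(3.007, 2.841)
t=3.500: state=(2.924, 3.162)
t=3.750: state=(2.762, 3.462)
t=4.000: state=(2.545, 3.693)
t=4.250: state=(2.306, 3.819)
t=4.500: state=(2.077, 3.826)
t=4.750: state=(1.879, 3.723)
t=5.000: state=(1.723, 3.538)
t=5.250: state=(1.612, 3.302)
t=5.500: state=(1.543, 3.045)
t=5.750: state=(1.512, 2.789)
t=6.000: state=(1.516, 2.551)
t=6.250: state=(1.553, 2.339)
t=6.500: state=(1.620, 2.160)
t=6.750: state=(1.714, 2.016)
t=7.000: state=(1.836, 1.909)
t=7.250: state=(1.982, 1.842)
t=7.500: state=(2.149, 1.814)
t=7.680: state=(2.280, 1.820)
largest grid value and its neighbours: y(4.380)=3.83703, y(4.390)=3.83709, y(4.400)=3.83696
parabola through these three points peaks at t≈4.388 with y≈3.83709

max y = 3.837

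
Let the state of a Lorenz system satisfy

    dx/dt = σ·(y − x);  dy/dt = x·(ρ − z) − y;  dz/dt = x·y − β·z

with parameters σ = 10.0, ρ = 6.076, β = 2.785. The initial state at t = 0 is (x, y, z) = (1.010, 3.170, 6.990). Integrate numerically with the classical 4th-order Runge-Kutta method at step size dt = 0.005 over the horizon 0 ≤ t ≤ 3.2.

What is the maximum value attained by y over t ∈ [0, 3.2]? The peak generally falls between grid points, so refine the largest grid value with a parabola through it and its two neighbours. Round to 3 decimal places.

max y = 4.353

t=0.000: state=(1.010, 3.170, 6.990)
step 1 (dt=0.005): k1=(21.600, -4.093, -16.265), k2=(20.958, -4.089, -15.992), k3=(20.974, -4.088, -15.999), k4=(20.347, -4.079, -15.733); state += dt/6·(k1+2k2+2k3+k4)
t=0.005: state=(1.115, 3.150, 6.910)
t=0.010: state=(1.214, 3.129, 6.833)
t=0.015: state=(1.307, 3.109, 6.758)
continuing one RK4 step at a time; state shown every 40 steps (Δt=0.2):
t=0.200: state=(2.576, 2.749, 4.947)
t=0.400: state=(2.878, 3.078, 4.045)
t=0.600: state=(3.414, 3.733, 3.977)
t=0.800: state=(4.026, 4.278, 4.625)
t=1.000: state=(4.280, 4.267, 5.442)
t=1.200: state=(4.028, 3.826, 5.704)
t=1.400: state=(3.639, 3.483, 5.380)
t=1.600: state=(3.464, 3.446, 4.939)
t=1.800: state=(3.543, 3.628, 4.721)
t=2.000: state=(3.747, 3.851, 4.808)
t=2.200: state=(3.903, 3.945, 5.063)
t=2.400: state=(3.906, 3.870, 5.253)
t=2.600: state=(3.796, 3.734, 5.250)
t=2.800: state=(3.693, 3.659, 5.118)
t=3.000: state=(3.670, 3.679, 4.996)
t=3.200: state=(3.718, 3.751, 4.967)
largest grid value and its neighbours: y(0.890)=4.35281, y(0.895)=4.35302, y(0.900)=4.35280
parabola through these three points peaks at t≈0.895 with y≈4.35302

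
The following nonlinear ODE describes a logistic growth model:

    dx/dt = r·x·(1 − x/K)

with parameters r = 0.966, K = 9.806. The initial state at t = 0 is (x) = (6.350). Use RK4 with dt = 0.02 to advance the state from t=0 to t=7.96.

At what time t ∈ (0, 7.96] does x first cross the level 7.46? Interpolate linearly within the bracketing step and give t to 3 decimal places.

t=0.000: state=(6.350)
step 1 (dt=0.02): k1=(2.162), k2=(2.156), k3=(2.156), k4=(2.149); state += dt/6·(k1+2k2+2k3+k4)
t=0.020: state=(6.393)
t=0.040: state=(6.436)
t=0.060: state=(6.479)
continuing one RK4 step at a time; state shown every 25 steps (Δt=0.5):
t=0.500: state=(7.341)
t=0.560: state=(7.447)
next step: t=0.580: state=(7.481) — x has crossed 7.46
linear interpolation between t=0.560 (7.44652) and t=0.580 (7.48096) → t≈0.568

t = 0.568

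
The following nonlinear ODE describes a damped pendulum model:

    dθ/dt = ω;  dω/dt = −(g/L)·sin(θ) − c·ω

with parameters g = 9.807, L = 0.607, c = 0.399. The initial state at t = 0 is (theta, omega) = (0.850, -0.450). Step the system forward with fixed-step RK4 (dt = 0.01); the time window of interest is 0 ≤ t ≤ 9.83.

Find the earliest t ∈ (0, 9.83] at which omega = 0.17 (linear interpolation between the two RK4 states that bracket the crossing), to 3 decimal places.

t=0.000: state=(0.850, -0.450)
step 1 (dt=0.01): k1=(-0.450, -11.959), k2=(-0.510, -11.911), k3=(-0.510, -11.908), k4=(-0.569, -11.857); state += dt/6·(k1+2k2+2k3+k4)
t=0.010: state=(0.845, -0.569)
t=0.020: state=(0.839, -0.687)
t=0.030: state=(0.831, -0.804)
continuing one RK4 step at a time; state shown every 50 steps (Δt=0.5):
t=0.500: state=(-0.331, -2.640)
t=0.790: state=(-0.725, 0.131)
next step: t=0.800: state=(-0.723, 0.237) — omega has crossed 0.17
linear interpolation between t=0.790 (0.13065) and t=0.800 (0.23693) → t≈0.794

t = 0.794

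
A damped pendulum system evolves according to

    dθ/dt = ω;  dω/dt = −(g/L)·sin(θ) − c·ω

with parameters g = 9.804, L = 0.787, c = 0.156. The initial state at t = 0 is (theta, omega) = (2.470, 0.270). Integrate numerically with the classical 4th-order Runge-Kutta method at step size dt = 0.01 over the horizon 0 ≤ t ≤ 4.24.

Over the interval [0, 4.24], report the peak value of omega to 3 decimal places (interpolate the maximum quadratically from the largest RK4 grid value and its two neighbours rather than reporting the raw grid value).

max omega = 5.913

t=0.000: state=(2.470, 0.270)
step 1 (dt=0.01): k1=(0.270, -7.794), k2=(0.231, -7.774), k3=(0.231, -7.776), k4=(0.192, -7.759); state += dt/6·(k1+2k2+2k3+k4)
t=0.010: state=(2.472, 0.192)
t=0.020: state=(2.474, 0.115)
t=0.030: state=(2.475, 0.038)
continuing one RK4 step at a time; state shown every 20 steps (Δt=0.2):
t=0.200: state=(2.368, -1.311)
t=0.400: state=(1.919, -3.272)
t=0.600: state=(1.034, -5.541)
t=0.800: state=(-0.198, -6.326)
t=1.000: state=(-1.310, -4.480)
t=1.200: state=(-1.949, -1.944)
t=1.400: state=(-2.112, 0.270)
t=1.600: state=(-1.841, 2.472)
t=1.800: state=(-1.112, 4.791)
t=2.000: state=(-0.003, 5.908)
t=2.200: state=(1.072, 4.482)
t=2.400: state=(1.718, 1.955)
t=2.600: state=(1.864, -0.473)
t=2.800: state=(1.531, -2.866)
t=3.000: state=(0.732, -4.972)
t=3.200: state=(-0.336, -5.286)
t=3.400: state=(-1.228, -3.394)
t=3.600: state=(-1.655, -0.865)
t=3.800: state=(-1.580, 1.605)
t=4.000: state=(-1.021, 3.911)
t=4.200: state=(-0.090, 5.073)
t=4.240: state=(0.112, 5.036)
largest grid value and its neighbours: omega(1.980)=5.91046, omega(1.990)=5.91268, omega(2.000)=5.90755
parabola through these three points peaks at t≈1.988 with omega≈5.91282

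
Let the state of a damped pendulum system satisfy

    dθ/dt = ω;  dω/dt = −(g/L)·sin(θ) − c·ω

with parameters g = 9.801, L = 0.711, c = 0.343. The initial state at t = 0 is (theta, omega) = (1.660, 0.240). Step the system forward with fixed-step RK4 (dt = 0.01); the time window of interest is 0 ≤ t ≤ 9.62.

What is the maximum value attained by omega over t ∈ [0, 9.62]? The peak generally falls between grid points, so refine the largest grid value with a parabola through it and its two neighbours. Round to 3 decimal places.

t=0.000: state=(1.660, 0.240)
step 1 (dt=0.01): k1=(0.240, -13.812), k2=(0.171, -13.787), k3=(0.171, -13.788), k4=(0.102, -13.763); state += dt/6·(k1+2k2+2k3+k4)
t=0.010: state=(1.662, 0.102)
t=0.020: state=(1.662, -0.035)
t=0.030: state=(1.661, -0.172)
continuing one RK4 step at a time; state shown every 50 steps (Δt=0.5):
t=0.500: state=(0.228, -5.064)
t=1.000: state=(-1.367, -0.122)
t=1.500: state=(-0.014, 4.339)
t=2.000: state=(1.131, -0.618)
t=2.500: state=(-0.270, -3.494)
t=3.000: state=(-0.866, 1.494)
t=3.500: state=(0.506, 2.412)
t=4.000: state=(0.545, -2.152)
t=4.500: state=(-0.627, -1.195)
t=5.000: state=(-0.202, 2.337)
t=5.500: state=(0.608, 0.043)
t=6.000: state=(-0.098, -1.994)
t=6.500: state=(-0.466, 0.846)
t=7.000: state=(0.296, 1.280)
t=7.500: state=(0.254, -1.319)
t=8.000: state=(-0.369, -0.451)
t=8.500: state=(-0.036, 1.334)
t=9.000: state=(0.327, -0.264)
t=9.500: state=(-0.131, -0.993)
t=9.620: state=(-0.231, -0.655)
largest grid value and its neighbours: omega(1.470)=4.35104, omega(1.480)=4.35298, omega(1.490)=4.34896
parabola through these three points peaks at t≈1.478 with omega≈4.35307

max omega = 4.353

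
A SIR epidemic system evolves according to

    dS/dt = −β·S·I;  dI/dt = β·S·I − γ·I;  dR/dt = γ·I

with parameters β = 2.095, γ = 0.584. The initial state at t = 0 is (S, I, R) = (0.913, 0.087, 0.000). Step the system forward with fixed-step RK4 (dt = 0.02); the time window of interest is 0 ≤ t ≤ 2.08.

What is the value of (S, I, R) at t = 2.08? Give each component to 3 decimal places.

t=0.000: state=(0.913, 0.087, 0.000)
step 1 (dt=0.02): k1=(-0.166, 0.116, 0.051), k2=(-0.168, 0.117, 0.051), k3=(-0.168, 0.117, 0.051), k4=(-0.170, 0.118, 0.052); state += dt/6·(k1+2k2+2k3+k4)
t=0.020: state=(0.910, 0.089, 0.001)
t=0.040: state=(0.906, 0.092, 0.002)
t=0.060: state=(0.903, 0.094, 0.003)
continuing one RK4 step at a time; state shown every 5 steps (Δt=0.1):
t=0.100: state=(0.895, 0.099, 0.005)
t=0.200: state=(0.876, 0.113, 0.012)
t=0.300: state=(0.854, 0.127, 0.019)
t=0.400: state=(0.830, 0.143, 0.027)
t=0.500: state=(0.804, 0.160, 0.035)
t=0.600: state=(0.776, 0.179, 0.045)
t=0.700: state=(0.746, 0.198, 0.056)
t=0.800: state=(0.714, 0.217, 0.068)
t=0.900: state=(0.681, 0.237, 0.082)
t=1.000: state=(0.647, 0.257, 0.096)
t=1.100: state=(0.612, 0.277, 0.112)
t=1.200: state=(0.576, 0.296, 0.128)
t=1.300: state=(0.540, 0.313, 0.146)
t=1.400: state=(0.505, 0.330, 0.165)
t=1.500: state=(0.471, 0.345, 0.185)
t=1.600: state=(0.437, 0.357, 0.205)
t=1.700: state=(0.405, 0.368, 0.226)
t=1.800: state=(0.375, 0.377, 0.248)
t=1.900: state=(0.346, 0.383, 0.270)
t=2.000: state=(0.319, 0.388, 0.293)
t=2.080: state=(0.299, 0.390, 0.311)

(S, I, R) = (0.299, 0.390, 0.311)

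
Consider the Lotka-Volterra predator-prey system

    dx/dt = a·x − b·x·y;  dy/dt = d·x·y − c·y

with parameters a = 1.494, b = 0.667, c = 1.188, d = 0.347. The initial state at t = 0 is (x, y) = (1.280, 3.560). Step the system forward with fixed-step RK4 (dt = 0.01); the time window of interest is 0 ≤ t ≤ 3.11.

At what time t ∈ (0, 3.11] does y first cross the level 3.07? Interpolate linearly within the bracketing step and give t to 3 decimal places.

t = 0.191

t=0.000: state=(1.280, 3.560)
step 1 (dt=0.01): k1=(-1.127, -2.648), k2=(-1.111, -2.645), k3=(-1.111, -2.645), k4=(-1.095, -2.642); state += dt/6·(k1+2k2+2k3+k4)
t=0.010: state=(1.269, 3.534)
t=0.020: state=(1.258, 3.507)
t=0.030: state=(1.248, 3.481)
t=0.190: state=(1.117, 3.073)
next step: t=0.200: state=(1.111, 3.048) — y has crossed 3.07
linear interpolation between t=0.190 (3.07264) and t=0.200 (3.04812) → t≈0.191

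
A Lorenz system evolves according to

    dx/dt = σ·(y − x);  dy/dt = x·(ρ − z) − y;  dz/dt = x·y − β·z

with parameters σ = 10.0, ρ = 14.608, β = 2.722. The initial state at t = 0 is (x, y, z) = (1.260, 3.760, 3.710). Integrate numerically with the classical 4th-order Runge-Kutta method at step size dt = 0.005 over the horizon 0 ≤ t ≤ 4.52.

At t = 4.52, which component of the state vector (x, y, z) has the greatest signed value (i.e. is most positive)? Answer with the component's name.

t=0.000: state=(1.260, 3.760, 3.710)
step 1 (dt=0.005): k1=(25.000, 9.971, -5.361), k2=(24.624, 10.645, -5.057), k3=(24.651, 10.632, -5.060), k4=(24.299, 11.297, -4.755); state += dt/6·(k1+2k2+2k3+k4)
t=0.005: state=(1.383, 3.813, 3.685)
t=0.010: state=(1.503, 3.873, 3.662)
t=0.015: state=(1.620, 3.939, 3.643)
continuing one RK4 step at a time; state shown every 40 steps (Δt=0.2):
t=0.200: state=(6.417, 9.832, 6.437)
t=0.400: state=(10.458, 8.532, 20.429)
t=0.600: state=(3.362, 0.830, 15.639)
t=0.800: state=(1.375, 1.372, 9.346)
t=1.000: state=(2.386, 3.428, 6.077)
t=1.200: state=(6.103, 8.829, 7.642)
t=1.400: state=(9.795, 8.941, 18.495)
t=1.600: state=(4.445, 2.047, 15.994)
t=1.800: state=(2.439, 2.501, 10.200)
t=2.000: state=(3.929, 5.357, 7.766)
t=2.200: state=(7.867, 9.847, 12.069)
t=2.400: state=(7.811, 5.655, 18.122)
t=2.600: state=(3.878, 2.846, 13.609)
t=2.800: state=(3.694, 4.377, 9.774)
t=3.000: state=(6.232, 7.918, 10.496)
t=3.200: state=(8.245, 7.847, 16.301)
t=3.400: state=(5.432, 3.941, 15.373)
t=3.600: state=(4.097, 4.230, 11.534)
t=3.800: state=(5.553, 6.748, 10.733)
t=4.000: state=(7.657, 8.052, 14.541)
t=4.200: state=(6.355, 5.099, 15.754)
t=4.400: state=(4.667, 4.432, 12.765)
t=4.520: state=(4.823, 5.286, 11.522)
compare at T: x=4.823, y=5.286, z=11.522

largest component: z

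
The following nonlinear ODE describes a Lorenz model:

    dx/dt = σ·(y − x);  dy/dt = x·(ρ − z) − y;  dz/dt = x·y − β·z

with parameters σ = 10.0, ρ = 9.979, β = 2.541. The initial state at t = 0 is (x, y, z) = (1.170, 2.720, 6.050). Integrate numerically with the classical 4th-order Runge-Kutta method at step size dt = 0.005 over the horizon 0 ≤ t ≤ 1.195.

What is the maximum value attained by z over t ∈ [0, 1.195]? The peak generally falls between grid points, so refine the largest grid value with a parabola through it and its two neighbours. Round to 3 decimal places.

t=0.000: state=(1.170, 2.720, 6.050)
step 1 (dt=0.005): k1=(15.500, 1.877, -12.191), k2=(15.159, 2.061, -12.002), k3=(15.173, 2.057, -12.005), k4=(14.844, 2.239, -11.819); state += dt/6·(k1+2k2+2k3+k4)
t=0.005: state=(1.246, 2.730, 5.990)
t=0.010: state=(1.319, 2.742, 5.932)
t=0.015: state=(1.388, 2.756, 5.875)
continuing one RK4 step at a time; state shown every 10 steps (Δt=0.05):
t=0.050: state=(1.813, 2.899, 5.528)
t=0.100: state=(2.306, 3.227, 5.166)
t=0.150: state=(2.761, 3.680, 4.962)
t=0.200: state=(3.238, 4.238, 4.928)
t=0.250: state=(3.767, 4.882, 5.092)
t=0.300: state=(4.353, 5.575, 5.484)
t=0.350: state=(4.980, 6.256, 6.131)
t=0.400: state=(5.610, 6.830, 7.036)
t=0.450: state=(6.175, 7.184, 8.148)
t=0.500: state=(6.590, 7.215, 9.350)
t=0.550: state=(6.776, 6.879, 10.461)
t=0.600: state=(6.688, 6.237, 11.297)
t=0.650: state=(6.341, 5.431, 11.739)
t=0.700: state=(5.810, 4.630, 11.772)
t=0.750: state=(5.196, 3.956, 11.472)
t=0.800: state=(4.598, 3.465, 10.951)
t=0.850: state=(4.081, 3.156, 10.314)
t=0.900: state=(3.680, 3.002, 9.640)
t=0.950: state=(3.403, 2.971, 8.983)
t=1.000: state=(3.244, 3.037, 8.378)
t=1.050: state=(3.191, 3.182, 7.846)
t=1.100: state=(3.231, 3.397, 7.404)
t=1.150: state=(3.353, 3.673, 7.066)
t=1.195: state=(3.525, 3.968, 6.861)
largest grid value and its neighbours: z(0.675)=11.80299, z(0.680)=11.80406, z(0.685)=11.80137
parabola through these three points peaks at t≈0.679 with z≈11.80415

max z = 11.804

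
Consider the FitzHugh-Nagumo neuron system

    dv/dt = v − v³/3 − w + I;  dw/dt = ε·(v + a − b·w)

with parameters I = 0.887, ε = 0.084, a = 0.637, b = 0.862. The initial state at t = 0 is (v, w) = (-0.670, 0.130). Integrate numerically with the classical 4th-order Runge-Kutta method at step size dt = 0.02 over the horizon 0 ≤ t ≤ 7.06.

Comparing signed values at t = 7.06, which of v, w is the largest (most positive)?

largest component: v

t=0.000: state=(-0.670, 0.130)
step 1 (dt=0.02): k1=(0.187, -0.012), k2=(0.188, -0.012), k3=(0.188, -0.012), k4=(0.190, -0.012); state += dt/6·(k1+2k2+2k3+k4)
t=0.020: state=(-0.666, 0.130)
t=0.040: state=(-0.662, 0.130)
t=0.060: state=(-0.659, 0.129)
continuing one RK4 step at a time; state shown every 25 steps (Δt=0.5):
t=0.500: state=(-0.560, 0.126)
t=1.000: state=(-0.403, 0.128)
t=1.500: state=(-0.167, 0.138)
t=2.000: state=(0.205, 0.159)
t=2.500: state=(0.772, 0.199)
t=3.000: state=(1.410, 0.264)
t=3.500: state=(1.787, 0.348)
t=4.000: state=(1.896, 0.438)
t=4.500: state=(1.901, 0.528)
t=5.000: state=(1.878, 0.613)
t=5.500: state=(1.848, 0.694)
t=6.000: state=(1.816, 0.772)
t=6.500: state=(1.783, 0.845)
t=7.000: state=(1.751, 0.914)
t=7.060: state=(1.747, 0.922)
compare at T: v=1.747, w=0.922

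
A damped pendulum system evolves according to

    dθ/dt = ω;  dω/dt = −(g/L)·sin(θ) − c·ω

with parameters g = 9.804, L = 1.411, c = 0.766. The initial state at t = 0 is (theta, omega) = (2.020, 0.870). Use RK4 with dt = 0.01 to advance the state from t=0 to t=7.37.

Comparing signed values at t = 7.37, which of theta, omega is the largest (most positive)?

t=0.000: state=(2.020, 0.870)
step 1 (dt=0.01): k1=(0.870, -6.925), k2=(0.835, -6.886), k3=(0.836, -6.886), k4=(0.801, -6.847); state += dt/6·(k1+2k2+2k3+k4)
t=0.010: state=(2.028, 0.801)
t=0.020: state=(2.036, 0.733)
t=0.030: state=(2.043, 0.666)
continuing one RK4 step at a time; state shown every 25 steps (Δt=0.25):
t=0.250: state=(2.038, -0.676)
t=0.500: state=(1.695, -2.052)
t=0.750: state=(1.027, -3.216)
t=1.000: state=(0.161, -3.503)
t=1.250: state=(-0.612, -2.497)
t=1.500: state=(-1.036, -0.867)
t=1.750: state=(-1.054, 0.676)
t=2.000: state=(-0.732, 1.802)
t=2.250: state=(-0.214, 2.201)
t=2.500: state=(0.293, 1.726)
t=2.750: state=(0.603, 0.706)
t=3.000: state=(0.642, -0.369)
t=3.250: state=(0.445, -1.138)
t=3.500: state=(0.118, -1.376)
t=3.750: state=(-0.196, -1.056)
t=4.000: state=(-0.382, -0.397)
t=4.250: state=(-0.393, 0.290)
t=4.500: state=(-0.256, 0.754)
t=4.750: state=(-0.046, 0.858)
t=5.000: state=(0.144, 0.618)
t=5.250: state=(0.247, 0.187)
t=5.500: state=(0.238, -0.239)
t=5.750: state=(0.141, -0.501)
t=6.000: state=(0.007, -0.529)
t=6.250: state=(-0.106, -0.350)
t=6.500: state=(-0.159, -0.070)
t=6.750: state=(-0.143, 0.188)
t=7.000: state=(-0.075, 0.330)
t=7.250: state=(0.010, 0.322)
t=7.370: state=(0.045, 0.271)
compare at T: theta=0.045, omega=0.271

largest component: omega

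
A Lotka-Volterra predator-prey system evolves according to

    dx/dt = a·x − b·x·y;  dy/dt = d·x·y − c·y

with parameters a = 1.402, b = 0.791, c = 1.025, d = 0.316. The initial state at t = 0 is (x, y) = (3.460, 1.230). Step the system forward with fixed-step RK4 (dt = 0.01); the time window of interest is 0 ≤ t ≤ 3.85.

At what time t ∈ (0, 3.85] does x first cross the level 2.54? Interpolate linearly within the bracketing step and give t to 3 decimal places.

t=0.000: state=(3.460, 1.230)
step 1 (dt=0.01): k1=(1.485, 0.084), k2=(1.487, 0.087), k3=(1.487, 0.087), k4=(1.489, 0.090); state += dt/6·(k1+2k2+2k3+k4)
t=0.010: state=(3.475, 1.231)
t=0.020: state=(3.490, 1.232)
t=0.030: state=(3.505, 1.233)
continuing one RK4 step at a time; state shown every 20 steps (Δt=0.2):
t=0.200: state=(3.763, 1.259)
t=0.400: state=(4.065, 1.313)
t=0.600: state=(4.344, 1.396)
t=0.800: state=(4.572, 1.508)
t=1.000: state=(4.717, 1.648)
t=1.200: state=(4.750, 1.812)
t=1.400: state=(4.655, 1.988)
t=1.600: state=(4.437, 2.160)
t=1.800: state=(4.123, 2.307)
t=2.000: state=(3.755, 2.411)
t=2.200: state=(3.378, 2.461)
t=2.400: state=(3.029, 2.454)
t=2.600: state=(2.730, 2.397)
t=2.750: state=(2.544, 2.329)
next step: t=2.760: state=(2.533, 2.324) — x has crossed 2.54
linear interpolation between t=2.750 (2.54440) and t=2.760 (2.53327) → t≈2.754

t = 2.754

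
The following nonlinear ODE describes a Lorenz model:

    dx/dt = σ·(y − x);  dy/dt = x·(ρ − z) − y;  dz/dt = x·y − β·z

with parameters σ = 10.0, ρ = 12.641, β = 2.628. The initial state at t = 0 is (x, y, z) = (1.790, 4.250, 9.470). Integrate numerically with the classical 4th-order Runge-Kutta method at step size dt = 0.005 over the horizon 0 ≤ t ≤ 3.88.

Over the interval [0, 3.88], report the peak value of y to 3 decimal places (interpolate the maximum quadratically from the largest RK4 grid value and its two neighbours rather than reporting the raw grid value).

t=0.000: state=(1.790, 4.250, 9.470)
step 1 (dt=0.005): k1=(24.600, 1.426, -17.280), k2=(24.021, 1.698, -16.898), k3=(24.042, 1.690, -16.906), k4=(23.482, 1.960, -16.530); state += dt/6·(k1+2k2+2k3+k4)
t=0.005: state=(1.910, 4.258, 9.385)
t=0.010: state=(2.025, 4.270, 9.305)
t=0.015: state=(2.135, 4.283, 9.227)
continuing one RK4 step at a time; state shown every 40 steps (Δt=0.2):
t=0.200: state=(4.812, 6.112, 8.489)
t=0.400: state=(7.122, 7.740, 12.086)
t=0.600: state=(6.245, 5.031, 14.168)
t=0.800: state=(4.247, 3.734, 11.588)
t=1.000: state=(4.284, 4.764, 9.510)
t=1.200: state=(5.785, 6.643, 10.205)
t=1.400: state=(6.708, 6.554, 12.949)
t=1.600: state=(5.460, 4.680, 12.918)
t=1.800: state=(4.532, 4.457, 10.950)
t=2.000: state=(5.062, 5.592, 10.161)
t=2.200: state=(6.148, 6.529, 11.508)
t=2.400: state=(6.091, 5.676, 12.828)
t=2.600: state=(5.126, 4.750, 11.983)
t=2.800: state=(4.918, 5.082, 10.789)
t=3.000: state=(5.574, 5.972, 10.925)
t=3.200: state=(6.066, 6.073, 12.102)
t=3.400: state=(5.625, 5.277, 12.334)
t=3.600: state=(5.112, 5.015, 11.464)
t=3.800: state=(5.282, 5.513, 10.982)
t=3.880: state=(5.487, 5.758, 11.093)
largest grid value and its neighbours: y(0.370)=7.78201, y(0.375)=7.78480, y(0.380)=7.78370
parabola through these three points peaks at t≈0.376 with y≈7.78489

max y = 7.785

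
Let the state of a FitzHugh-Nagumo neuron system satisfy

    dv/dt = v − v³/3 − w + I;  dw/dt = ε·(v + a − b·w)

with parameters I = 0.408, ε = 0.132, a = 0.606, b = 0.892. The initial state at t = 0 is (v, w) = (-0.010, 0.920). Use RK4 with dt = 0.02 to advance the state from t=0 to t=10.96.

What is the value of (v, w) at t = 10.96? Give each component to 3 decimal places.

t=0.000: state=(-0.010, 0.920)
step 1 (dt=0.02): k1=(-0.522, -0.030), k2=(-0.527, -0.030), k3=(-0.527, -0.030), k4=(-0.532, -0.031); state += dt/6·(k1+2k2+2k3+k4)
t=0.020: state=(-0.021, 0.919)
t=0.040: state=(-0.031, 0.919)
t=0.060: state=(-0.042, 0.918)
continuing one RK4 step at a time; state shown every 25 steps (Δt=0.5):
t=0.500: state=(-0.341, 0.896)
t=1.000: state=(-0.822, 0.847)
t=1.500: state=(-1.340, 0.767)
t=2.000: state=(-1.661, 0.664)
t=2.500: state=(-1.766, 0.555)
t=3.000: state=(-1.770, 0.448)
t=3.500: state=(-1.740, 0.349)
t=4.000: state=(-1.699, 0.257)
t=4.500: state=(-1.655, 0.174)
t=5.000: state=(-1.610, 0.098)
t=5.500: state=(-1.565, 0.030)
t=6.000: state=(-1.520, -0.032)
t=6.500: state=(-1.475, -0.087)
t=7.000: state=(-1.430, -0.136)
t=7.500: state=(-1.386, -0.180)
t=8.000: state=(-1.341, -0.218)
t=8.500: state=(-1.296, -0.251)
t=9.000: state=(-1.252, -0.280)
t=9.500: state=(-1.207, -0.304)
t=10.000: state=(-1.161, -0.323)
t=10.500: state=(-1.114, -0.339)
t=10.960: state=(-1.071, -0.350)

(v, w) = (-1.071, -0.350)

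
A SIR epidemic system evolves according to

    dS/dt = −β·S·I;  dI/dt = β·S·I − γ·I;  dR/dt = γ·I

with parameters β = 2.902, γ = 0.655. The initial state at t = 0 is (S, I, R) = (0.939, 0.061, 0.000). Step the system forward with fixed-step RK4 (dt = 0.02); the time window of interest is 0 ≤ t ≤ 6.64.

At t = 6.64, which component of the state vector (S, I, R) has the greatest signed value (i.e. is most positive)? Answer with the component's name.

largest component: R

t=0.000: state=(0.939, 0.061, 0.000)
step 1 (dt=0.02): k1=(-0.166, 0.126, 0.040), k2=(-0.169, 0.129, 0.041), k3=(-0.169, 0.129, 0.041), k4=(-0.173, 0.131, 0.042); state += dt/6·(k1+2k2+2k3+k4)
t=0.020: state=(0.936, 0.064, 0.001)
t=0.040: state=(0.932, 0.066, 0.002)
t=0.060: state=(0.928, 0.069, 0.003)
continuing one RK4 step at a time; state shown every 25 steps (Δt=0.5):
t=0.500: state=(0.808, 0.158, 0.034)
t=1.000: state=(0.576, 0.314, 0.110)
t=1.500: state=(0.331, 0.434, 0.236)
t=2.000: state=(0.173, 0.445, 0.382)
t=2.500: state=(0.094, 0.387, 0.519)
t=3.000: state=(0.057, 0.310, 0.634)
t=3.500: state=(0.038, 0.239, 0.723)
t=4.000: state=(0.028, 0.180, 0.791)
t=4.500: state=(0.022, 0.135, 0.843)
t=5.000: state=(0.019, 0.100, 0.881)
t=5.500: state=(0.017, 0.074, 0.909)
t=6.000: state=(0.015, 0.055, 0.930)
t=6.500: state=(0.014, 0.040, 0.946)
t=6.640: state=(0.014, 0.037, 0.949)
compare at T: S=0.014, I=0.037, R=0.949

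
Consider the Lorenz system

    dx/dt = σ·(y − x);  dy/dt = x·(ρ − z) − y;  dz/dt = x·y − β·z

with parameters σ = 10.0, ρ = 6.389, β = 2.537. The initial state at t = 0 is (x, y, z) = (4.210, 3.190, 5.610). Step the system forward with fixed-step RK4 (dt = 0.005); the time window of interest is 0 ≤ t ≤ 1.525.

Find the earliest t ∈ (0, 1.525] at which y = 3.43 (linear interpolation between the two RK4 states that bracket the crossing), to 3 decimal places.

t = 0.357

t=0.000: state=(4.210, 3.190, 5.610)
step 1 (dt=0.005): k1=(-10.200, 0.090, -0.803), k2=(-9.943, 0.078, -0.878), k3=(-9.949, 0.079, -0.876), k4=(-9.699, 0.069, -0.949); state += dt/6·(k1+2k2+2k3+k4)
t=0.005: state=(4.160, 3.190, 5.606)
t=0.010: state=(4.113, 3.191, 5.601)
t=0.015: state=(4.068, 3.191, 5.595)
continuing one RK4 step at a time; state shown every 10 steps (Δt=0.05):
t=0.050: state=(3.809, 3.192, 5.539)
t=0.100: state=(3.567, 3.198, 5.431)
t=0.150: state=(3.425, 3.215, 5.309)
t=0.200: state=(3.349, 3.247, 5.189)
t=0.250: state=(3.318, 3.292, 5.082)
t=0.300: state=(3.320, 3.351, 4.994)
t=0.350: state=(3.346, 3.419, 4.929)
t=0.355: state=(3.350, 3.427, 4.924)
next step: t=0.360: state=(3.354, 3.434, 4.919) — y has crossed 3.43
linear interpolation between t=0.355 (3.42687) and t=0.360 (3.43432) → t≈0.357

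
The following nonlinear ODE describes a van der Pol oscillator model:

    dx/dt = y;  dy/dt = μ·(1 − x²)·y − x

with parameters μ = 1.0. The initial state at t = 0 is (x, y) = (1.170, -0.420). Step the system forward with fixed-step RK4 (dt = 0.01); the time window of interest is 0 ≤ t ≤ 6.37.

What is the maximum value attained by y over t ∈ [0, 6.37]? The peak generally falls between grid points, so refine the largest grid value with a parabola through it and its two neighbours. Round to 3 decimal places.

t=0.000: state=(1.170, -0.420)
step 1 (dt=0.01): k1=(-0.420, -1.015), k2=(-0.425, -1.013), k3=(-0.425, -1.013), k4=(-0.430, -1.011); state += dt/6·(k1+2k2+2k3+k4)
t=0.010: state=(1.166, -0.430)
t=0.020: state=(1.161, -0.440)
t=0.030: state=(1.157, -0.450)
continuing one RK4 step at a time; state shown every 25 steps (Δt=0.25):
t=0.250: state=(1.034, -0.667)
t=0.500: state=(0.835, -0.927)
t=0.750: state=(0.566, -1.239)
t=1.000: state=(0.208, -1.638)
t=1.250: state=(-0.258, -2.092)
t=1.500: state=(-0.822, -2.343)
t=1.750: state=(-1.373, -1.940)
t=2.000: state=(-1.745, -1.008)
t=2.250: state=(-1.891, -0.214)
t=2.500: state=(-1.882, 0.237)
t=2.750: state=(-1.790, 0.479)
t=3.000: state=(-1.649, 0.635)
t=3.250: state=(-1.474, 0.773)
t=3.500: state=(-1.261, 0.930)
t=3.750: state=(-1.004, 1.140)
t=4.000: state=(-0.684, 1.442)
t=4.250: state=(-0.272, 1.876)
t=4.500: state=(0.263, 2.401)
t=4.750: state=(0.908, 2.658)
t=5.000: state=(1.516, 2.048)
t=5.250: state=(1.886, 0.912)
t=5.500: state=(2.002, 0.099)
t=5.750: state=(1.970, -0.305)
t=6.000: state=(1.866, -0.507)
t=6.250: state=(1.722, -0.637)
t=6.370: state=(1.643, -0.693)
largest grid value and its neighbours: y(4.710)=2.66393, y(4.720)=2.66476, y(4.730)=2.66415
parabola through these three points peaks at t≈4.721 with y≈2.66476

max y = 2.665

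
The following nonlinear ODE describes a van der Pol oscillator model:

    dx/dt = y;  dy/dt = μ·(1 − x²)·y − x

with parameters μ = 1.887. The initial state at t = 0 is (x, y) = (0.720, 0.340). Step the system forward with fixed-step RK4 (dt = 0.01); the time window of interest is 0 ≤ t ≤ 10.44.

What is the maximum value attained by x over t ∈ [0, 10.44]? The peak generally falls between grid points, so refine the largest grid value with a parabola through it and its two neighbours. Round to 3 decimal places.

t=0.000: state=(0.720, 0.340)
step 1 (dt=0.01): k1=(0.340, -0.411), k2=(0.338, -0.416), k3=(0.338, -0.416), k4=(0.336, -0.421); state += dt/6·(k1+2k2+2k3+k4)
t=0.010: state=(0.723, 0.336)
t=0.020: state=(0.727, 0.332)
t=0.030: state=(0.730, 0.327)
continuing one RK4 step at a time; state shown every 50 steps (Δt=0.5):
t=0.500: state=(0.819, 0.025)
t=1.000: state=(0.721, -0.446)
t=1.500: state=(0.320, -1.263)
t=2.000: state=(-0.712, -2.902)
t=2.500: state=(-1.811, -0.786)
t=3.000: state=(-1.842, 0.285)
t=3.500: state=(-1.655, 0.437)
t=4.000: state=(-1.406, 0.571)
t=4.500: state=(-1.062, 0.847)
t=5.000: state=(-0.474, 1.672)
t=5.500: state=(0.869, 3.673)
t=6.000: state=(1.992, 0.439)
t=6.500: state=(1.946, -0.311)
t=7.000: state=(1.765, -0.404)
t=7.500: state=(1.541, -0.499)
t=8.000: state=(1.252, -0.679)
t=8.500: state=(0.819, -1.134)
t=9.000: state=(-0.054, -2.658)
t=9.500: state=(-1.674, -2.329)
t=10.000: state=(-2.010, 0.161)
t=10.440: state=(-1.883, 0.355)
largest grid value and its neighbours: x(6.130)=2.01880, x(6.140)=2.01894, x(6.150)=2.01887
parabola through these three points peaks at t≈6.142 with x≈2.01894

max x = 2.019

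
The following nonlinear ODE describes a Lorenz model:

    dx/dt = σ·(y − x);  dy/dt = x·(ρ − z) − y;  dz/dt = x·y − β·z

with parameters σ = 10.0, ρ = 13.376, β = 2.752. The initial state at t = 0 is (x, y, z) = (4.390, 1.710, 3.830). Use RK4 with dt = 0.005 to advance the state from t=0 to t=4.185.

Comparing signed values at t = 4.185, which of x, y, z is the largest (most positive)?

largest component: z

t=0.000: state=(4.390, 1.710, 3.830)
step 1 (dt=0.005): k1=(-26.800, 40.197, -3.033), k2=(-25.125, 39.490, -2.693), k3=(-25.185, 39.528, -2.695), k4=(-23.564, 38.855, -2.369); state += dt/6·(k1+2k2+2k3+k4)
t=0.005: state=(4.264, 1.908, 3.817)
t=0.010: state=(4.154, 2.099, 3.806)
t=0.015: state=(4.058, 2.284, 3.799)
continuing one RK4 step at a time; state shown every 40 steps (Δt=0.2):
t=0.200: state=(5.875, 8.432, 6.025)
t=0.400: state=(9.725, 9.138, 17.022)
t=0.600: state=(4.486, 1.946, 15.237)
t=0.800: state=(2.170, 2.069, 9.550)
t=1.000: state=(3.175, 4.250, 6.737)
t=1.200: state=(6.519, 8.607, 8.928)
t=1.400: state=(8.443, 7.408, 16.296)
t=1.600: state=(4.609, 2.982, 14.048)
t=1.800: state=(3.306, 3.482, 9.770)
t=2.000: state=(4.833, 6.114, 8.592)
t=2.200: state=(7.530, 8.412, 12.575)
t=2.400: state=(6.667, 5.219, 15.264)
t=2.600: state=(4.317, 3.756, 12.127)
t=2.800: state=(4.480, 5.111, 9.811)
t=3.000: state=(6.341, 7.340, 11.043)
t=3.200: state=(7.098, 6.636, 14.257)
t=3.400: state=(5.368, 4.537, 13.360)
t=3.600: state=(4.672, 4.820, 11.054)
t=3.800: state=(5.682, 6.414, 10.856)
t=4.000: state=(6.775, 6.903, 13.043)
t=4.185: state=(6.125, 5.464, 13.701)
compare at T: x=6.125, y=5.464, z=13.701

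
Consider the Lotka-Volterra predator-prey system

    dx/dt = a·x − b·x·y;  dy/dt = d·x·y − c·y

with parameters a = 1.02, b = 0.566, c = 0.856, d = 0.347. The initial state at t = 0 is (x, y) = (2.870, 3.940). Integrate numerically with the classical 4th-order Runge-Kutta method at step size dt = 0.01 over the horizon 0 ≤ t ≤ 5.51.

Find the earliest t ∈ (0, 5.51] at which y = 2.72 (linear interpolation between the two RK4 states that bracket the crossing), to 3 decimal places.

t = 1.200

t=0.000: state=(2.870, 3.940)
step 1 (dt=0.01): k1=(-3.473, 0.551), k2=(-3.456, 0.528), k3=(-3.456, 0.528), k4=(-3.439, 0.505); state += dt/6·(k1+2k2+2k3+k4)
t=0.010: state=(2.835, 3.945)
t=0.020: state=(2.801, 3.950)
t=0.030: state=(2.767, 3.954)
continuing one RK4 step at a time; state shown every 20 steps (Δt=0.2):
t=0.200: state=(2.247, 3.962)
t=0.400: state=(1.770, 3.835)
t=0.600: state=(1.423, 3.607)
t=0.800: state=(1.179, 3.325)
t=1.000: state=(1.009, 3.022)
t=1.190: state=(0.899, 2.734)
next step: t=1.200: state=(0.894, 2.720) — y has crossed 2.72
linear interpolation between t=1.190 (2.73447) and t=1.200 (2.71961) → t≈1.200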